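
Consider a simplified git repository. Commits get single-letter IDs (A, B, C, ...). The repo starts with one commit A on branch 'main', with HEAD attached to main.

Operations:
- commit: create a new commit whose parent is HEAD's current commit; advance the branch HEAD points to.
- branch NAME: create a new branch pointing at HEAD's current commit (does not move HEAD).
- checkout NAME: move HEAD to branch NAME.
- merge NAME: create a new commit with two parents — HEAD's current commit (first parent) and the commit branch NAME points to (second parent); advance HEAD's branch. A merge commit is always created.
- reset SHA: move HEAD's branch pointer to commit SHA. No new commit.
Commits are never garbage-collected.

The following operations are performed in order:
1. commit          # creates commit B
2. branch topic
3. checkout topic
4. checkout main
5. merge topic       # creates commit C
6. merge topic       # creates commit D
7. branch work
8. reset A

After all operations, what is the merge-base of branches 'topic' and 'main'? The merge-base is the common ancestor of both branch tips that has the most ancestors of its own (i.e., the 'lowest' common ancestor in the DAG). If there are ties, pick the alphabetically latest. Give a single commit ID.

Answer: A

Derivation:
After op 1 (commit): HEAD=main@B [main=B]
After op 2 (branch): HEAD=main@B [main=B topic=B]
After op 3 (checkout): HEAD=topic@B [main=B topic=B]
After op 4 (checkout): HEAD=main@B [main=B topic=B]
After op 5 (merge): HEAD=main@C [main=C topic=B]
After op 6 (merge): HEAD=main@D [main=D topic=B]
After op 7 (branch): HEAD=main@D [main=D topic=B work=D]
After op 8 (reset): HEAD=main@A [main=A topic=B work=D]
ancestors(topic=B): ['A', 'B']
ancestors(main=A): ['A']
common: ['A']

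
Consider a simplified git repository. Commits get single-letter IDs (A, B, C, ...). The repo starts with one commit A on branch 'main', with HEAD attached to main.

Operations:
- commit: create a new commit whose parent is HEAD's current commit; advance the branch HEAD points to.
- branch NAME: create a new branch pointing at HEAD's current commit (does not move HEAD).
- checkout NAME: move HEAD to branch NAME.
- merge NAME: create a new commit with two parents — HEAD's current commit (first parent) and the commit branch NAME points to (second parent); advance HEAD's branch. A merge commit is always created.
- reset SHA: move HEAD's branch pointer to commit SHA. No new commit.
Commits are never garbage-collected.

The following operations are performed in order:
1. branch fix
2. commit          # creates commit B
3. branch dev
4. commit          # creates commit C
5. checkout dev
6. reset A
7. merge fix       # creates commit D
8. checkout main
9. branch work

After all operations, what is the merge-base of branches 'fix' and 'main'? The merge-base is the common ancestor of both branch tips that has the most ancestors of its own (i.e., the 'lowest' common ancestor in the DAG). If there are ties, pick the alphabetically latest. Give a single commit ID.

After op 1 (branch): HEAD=main@A [fix=A main=A]
After op 2 (commit): HEAD=main@B [fix=A main=B]
After op 3 (branch): HEAD=main@B [dev=B fix=A main=B]
After op 4 (commit): HEAD=main@C [dev=B fix=A main=C]
After op 5 (checkout): HEAD=dev@B [dev=B fix=A main=C]
After op 6 (reset): HEAD=dev@A [dev=A fix=A main=C]
After op 7 (merge): HEAD=dev@D [dev=D fix=A main=C]
After op 8 (checkout): HEAD=main@C [dev=D fix=A main=C]
After op 9 (branch): HEAD=main@C [dev=D fix=A main=C work=C]
ancestors(fix=A): ['A']
ancestors(main=C): ['A', 'B', 'C']
common: ['A']

Answer: A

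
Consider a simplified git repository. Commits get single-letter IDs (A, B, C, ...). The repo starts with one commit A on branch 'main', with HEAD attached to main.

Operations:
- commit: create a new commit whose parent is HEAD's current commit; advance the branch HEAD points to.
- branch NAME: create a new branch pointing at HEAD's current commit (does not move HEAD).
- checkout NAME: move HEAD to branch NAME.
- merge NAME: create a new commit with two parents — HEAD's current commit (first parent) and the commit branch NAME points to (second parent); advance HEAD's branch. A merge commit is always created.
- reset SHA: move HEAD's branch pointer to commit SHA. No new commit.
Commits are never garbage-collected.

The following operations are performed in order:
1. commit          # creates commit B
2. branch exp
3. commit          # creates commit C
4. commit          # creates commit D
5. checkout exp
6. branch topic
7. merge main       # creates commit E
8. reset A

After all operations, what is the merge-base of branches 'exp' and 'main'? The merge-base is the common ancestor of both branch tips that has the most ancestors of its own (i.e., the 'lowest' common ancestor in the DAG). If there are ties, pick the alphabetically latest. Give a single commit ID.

Answer: A

Derivation:
After op 1 (commit): HEAD=main@B [main=B]
After op 2 (branch): HEAD=main@B [exp=B main=B]
After op 3 (commit): HEAD=main@C [exp=B main=C]
After op 4 (commit): HEAD=main@D [exp=B main=D]
After op 5 (checkout): HEAD=exp@B [exp=B main=D]
After op 6 (branch): HEAD=exp@B [exp=B main=D topic=B]
After op 7 (merge): HEAD=exp@E [exp=E main=D topic=B]
After op 8 (reset): HEAD=exp@A [exp=A main=D topic=B]
ancestors(exp=A): ['A']
ancestors(main=D): ['A', 'B', 'C', 'D']
common: ['A']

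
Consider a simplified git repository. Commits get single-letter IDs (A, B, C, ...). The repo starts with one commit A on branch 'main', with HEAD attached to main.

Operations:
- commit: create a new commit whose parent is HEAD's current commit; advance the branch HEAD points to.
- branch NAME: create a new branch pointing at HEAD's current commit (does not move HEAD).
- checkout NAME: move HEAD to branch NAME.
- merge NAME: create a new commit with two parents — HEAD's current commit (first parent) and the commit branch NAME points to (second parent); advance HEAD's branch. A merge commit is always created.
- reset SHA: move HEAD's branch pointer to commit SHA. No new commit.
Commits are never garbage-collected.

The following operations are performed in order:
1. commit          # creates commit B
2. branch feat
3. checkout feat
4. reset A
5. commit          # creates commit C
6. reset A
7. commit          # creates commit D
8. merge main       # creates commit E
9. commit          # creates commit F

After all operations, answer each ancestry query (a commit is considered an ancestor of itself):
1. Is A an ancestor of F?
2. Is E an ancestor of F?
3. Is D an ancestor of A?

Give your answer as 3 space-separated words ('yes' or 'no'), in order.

Answer: yes yes no

Derivation:
After op 1 (commit): HEAD=main@B [main=B]
After op 2 (branch): HEAD=main@B [feat=B main=B]
After op 3 (checkout): HEAD=feat@B [feat=B main=B]
After op 4 (reset): HEAD=feat@A [feat=A main=B]
After op 5 (commit): HEAD=feat@C [feat=C main=B]
After op 6 (reset): HEAD=feat@A [feat=A main=B]
After op 7 (commit): HEAD=feat@D [feat=D main=B]
After op 8 (merge): HEAD=feat@E [feat=E main=B]
After op 9 (commit): HEAD=feat@F [feat=F main=B]
ancestors(F) = {A,B,D,E,F}; A in? yes
ancestors(F) = {A,B,D,E,F}; E in? yes
ancestors(A) = {A}; D in? no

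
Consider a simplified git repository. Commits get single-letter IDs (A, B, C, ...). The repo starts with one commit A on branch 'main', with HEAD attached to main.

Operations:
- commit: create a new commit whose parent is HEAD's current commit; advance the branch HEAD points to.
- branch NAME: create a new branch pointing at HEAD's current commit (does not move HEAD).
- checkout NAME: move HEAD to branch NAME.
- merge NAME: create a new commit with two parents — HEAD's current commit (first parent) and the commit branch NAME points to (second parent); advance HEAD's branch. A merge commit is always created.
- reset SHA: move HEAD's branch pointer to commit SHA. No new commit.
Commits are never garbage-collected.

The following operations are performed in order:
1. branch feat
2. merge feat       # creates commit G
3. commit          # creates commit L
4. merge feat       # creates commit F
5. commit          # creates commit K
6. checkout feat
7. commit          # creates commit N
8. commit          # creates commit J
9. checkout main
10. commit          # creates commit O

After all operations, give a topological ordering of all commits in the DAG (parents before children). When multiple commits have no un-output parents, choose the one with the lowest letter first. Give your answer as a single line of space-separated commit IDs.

Answer: A G L F K N J O

Derivation:
After op 1 (branch): HEAD=main@A [feat=A main=A]
After op 2 (merge): HEAD=main@G [feat=A main=G]
After op 3 (commit): HEAD=main@L [feat=A main=L]
After op 4 (merge): HEAD=main@F [feat=A main=F]
After op 5 (commit): HEAD=main@K [feat=A main=K]
After op 6 (checkout): HEAD=feat@A [feat=A main=K]
After op 7 (commit): HEAD=feat@N [feat=N main=K]
After op 8 (commit): HEAD=feat@J [feat=J main=K]
After op 9 (checkout): HEAD=main@K [feat=J main=K]
After op 10 (commit): HEAD=main@O [feat=J main=O]
commit A: parents=[]
commit F: parents=['L', 'A']
commit G: parents=['A', 'A']
commit J: parents=['N']
commit K: parents=['F']
commit L: parents=['G']
commit N: parents=['A']
commit O: parents=['K']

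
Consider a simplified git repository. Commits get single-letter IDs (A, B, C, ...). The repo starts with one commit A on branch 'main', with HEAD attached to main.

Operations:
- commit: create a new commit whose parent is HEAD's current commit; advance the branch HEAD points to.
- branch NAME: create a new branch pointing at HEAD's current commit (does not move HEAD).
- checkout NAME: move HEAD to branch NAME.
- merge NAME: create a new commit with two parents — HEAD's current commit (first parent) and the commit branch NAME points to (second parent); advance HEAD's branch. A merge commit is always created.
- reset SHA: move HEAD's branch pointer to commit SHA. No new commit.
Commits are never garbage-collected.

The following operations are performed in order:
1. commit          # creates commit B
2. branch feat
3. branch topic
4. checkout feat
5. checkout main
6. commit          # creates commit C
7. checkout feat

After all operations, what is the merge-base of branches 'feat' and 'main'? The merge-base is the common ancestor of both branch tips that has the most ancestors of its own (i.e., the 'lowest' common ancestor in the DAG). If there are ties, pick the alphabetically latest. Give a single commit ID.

After op 1 (commit): HEAD=main@B [main=B]
After op 2 (branch): HEAD=main@B [feat=B main=B]
After op 3 (branch): HEAD=main@B [feat=B main=B topic=B]
After op 4 (checkout): HEAD=feat@B [feat=B main=B topic=B]
After op 5 (checkout): HEAD=main@B [feat=B main=B topic=B]
After op 6 (commit): HEAD=main@C [feat=B main=C topic=B]
After op 7 (checkout): HEAD=feat@B [feat=B main=C topic=B]
ancestors(feat=B): ['A', 'B']
ancestors(main=C): ['A', 'B', 'C']
common: ['A', 'B']

Answer: B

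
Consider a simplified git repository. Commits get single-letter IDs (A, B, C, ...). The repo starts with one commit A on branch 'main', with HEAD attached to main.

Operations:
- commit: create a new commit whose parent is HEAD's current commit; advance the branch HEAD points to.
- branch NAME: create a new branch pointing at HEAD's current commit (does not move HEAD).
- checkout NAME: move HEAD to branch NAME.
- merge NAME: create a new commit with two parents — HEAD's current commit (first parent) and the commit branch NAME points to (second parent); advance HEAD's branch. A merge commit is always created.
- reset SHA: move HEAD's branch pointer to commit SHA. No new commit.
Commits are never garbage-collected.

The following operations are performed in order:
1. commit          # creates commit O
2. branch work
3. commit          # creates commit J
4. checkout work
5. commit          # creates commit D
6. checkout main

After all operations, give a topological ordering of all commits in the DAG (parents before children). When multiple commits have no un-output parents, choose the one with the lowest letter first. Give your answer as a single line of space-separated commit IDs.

Answer: A O D J

Derivation:
After op 1 (commit): HEAD=main@O [main=O]
After op 2 (branch): HEAD=main@O [main=O work=O]
After op 3 (commit): HEAD=main@J [main=J work=O]
After op 4 (checkout): HEAD=work@O [main=J work=O]
After op 5 (commit): HEAD=work@D [main=J work=D]
After op 6 (checkout): HEAD=main@J [main=J work=D]
commit A: parents=[]
commit D: parents=['O']
commit J: parents=['O']
commit O: parents=['A']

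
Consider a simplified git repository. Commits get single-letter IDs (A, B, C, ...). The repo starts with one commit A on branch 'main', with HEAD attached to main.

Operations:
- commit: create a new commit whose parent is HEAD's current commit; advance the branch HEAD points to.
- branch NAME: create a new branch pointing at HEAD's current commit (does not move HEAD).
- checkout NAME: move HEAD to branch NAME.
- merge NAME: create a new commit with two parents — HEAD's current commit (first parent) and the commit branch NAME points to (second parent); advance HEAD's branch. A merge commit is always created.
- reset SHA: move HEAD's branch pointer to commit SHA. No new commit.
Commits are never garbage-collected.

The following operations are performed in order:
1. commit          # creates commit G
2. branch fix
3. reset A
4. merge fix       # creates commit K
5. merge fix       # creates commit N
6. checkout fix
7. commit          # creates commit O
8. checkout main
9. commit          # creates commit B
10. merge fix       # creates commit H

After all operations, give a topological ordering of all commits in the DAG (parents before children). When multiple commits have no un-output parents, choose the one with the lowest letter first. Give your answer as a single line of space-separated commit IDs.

After op 1 (commit): HEAD=main@G [main=G]
After op 2 (branch): HEAD=main@G [fix=G main=G]
After op 3 (reset): HEAD=main@A [fix=G main=A]
After op 4 (merge): HEAD=main@K [fix=G main=K]
After op 5 (merge): HEAD=main@N [fix=G main=N]
After op 6 (checkout): HEAD=fix@G [fix=G main=N]
After op 7 (commit): HEAD=fix@O [fix=O main=N]
After op 8 (checkout): HEAD=main@N [fix=O main=N]
After op 9 (commit): HEAD=main@B [fix=O main=B]
After op 10 (merge): HEAD=main@H [fix=O main=H]
commit A: parents=[]
commit B: parents=['N']
commit G: parents=['A']
commit H: parents=['B', 'O']
commit K: parents=['A', 'G']
commit N: parents=['K', 'G']
commit O: parents=['G']

Answer: A G K N B O H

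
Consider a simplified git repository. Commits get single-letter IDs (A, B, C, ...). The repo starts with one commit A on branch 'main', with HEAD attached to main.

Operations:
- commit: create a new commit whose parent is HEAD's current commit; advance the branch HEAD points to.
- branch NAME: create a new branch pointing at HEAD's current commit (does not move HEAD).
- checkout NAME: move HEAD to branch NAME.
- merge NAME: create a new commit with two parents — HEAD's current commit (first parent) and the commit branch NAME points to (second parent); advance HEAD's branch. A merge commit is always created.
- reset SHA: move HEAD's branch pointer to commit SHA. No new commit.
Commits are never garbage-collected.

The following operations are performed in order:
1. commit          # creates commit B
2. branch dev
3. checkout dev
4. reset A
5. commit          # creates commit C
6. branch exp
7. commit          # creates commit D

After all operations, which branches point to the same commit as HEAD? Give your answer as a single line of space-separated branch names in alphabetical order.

Answer: dev

Derivation:
After op 1 (commit): HEAD=main@B [main=B]
After op 2 (branch): HEAD=main@B [dev=B main=B]
After op 3 (checkout): HEAD=dev@B [dev=B main=B]
After op 4 (reset): HEAD=dev@A [dev=A main=B]
After op 5 (commit): HEAD=dev@C [dev=C main=B]
After op 6 (branch): HEAD=dev@C [dev=C exp=C main=B]
After op 7 (commit): HEAD=dev@D [dev=D exp=C main=B]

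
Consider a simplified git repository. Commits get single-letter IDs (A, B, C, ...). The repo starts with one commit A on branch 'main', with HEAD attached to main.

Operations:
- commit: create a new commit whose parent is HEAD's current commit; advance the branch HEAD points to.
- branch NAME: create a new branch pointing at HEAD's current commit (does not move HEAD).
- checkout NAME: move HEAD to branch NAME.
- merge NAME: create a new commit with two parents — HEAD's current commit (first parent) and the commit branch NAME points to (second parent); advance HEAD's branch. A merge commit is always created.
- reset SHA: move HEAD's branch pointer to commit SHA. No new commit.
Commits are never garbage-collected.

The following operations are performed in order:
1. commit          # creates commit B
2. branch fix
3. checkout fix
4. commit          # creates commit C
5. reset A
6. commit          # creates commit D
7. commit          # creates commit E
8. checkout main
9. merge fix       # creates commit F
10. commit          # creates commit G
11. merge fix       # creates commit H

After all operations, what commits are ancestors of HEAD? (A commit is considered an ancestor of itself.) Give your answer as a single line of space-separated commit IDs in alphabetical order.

Answer: A B D E F G H

Derivation:
After op 1 (commit): HEAD=main@B [main=B]
After op 2 (branch): HEAD=main@B [fix=B main=B]
After op 3 (checkout): HEAD=fix@B [fix=B main=B]
After op 4 (commit): HEAD=fix@C [fix=C main=B]
After op 5 (reset): HEAD=fix@A [fix=A main=B]
After op 6 (commit): HEAD=fix@D [fix=D main=B]
After op 7 (commit): HEAD=fix@E [fix=E main=B]
After op 8 (checkout): HEAD=main@B [fix=E main=B]
After op 9 (merge): HEAD=main@F [fix=E main=F]
After op 10 (commit): HEAD=main@G [fix=E main=G]
After op 11 (merge): HEAD=main@H [fix=E main=H]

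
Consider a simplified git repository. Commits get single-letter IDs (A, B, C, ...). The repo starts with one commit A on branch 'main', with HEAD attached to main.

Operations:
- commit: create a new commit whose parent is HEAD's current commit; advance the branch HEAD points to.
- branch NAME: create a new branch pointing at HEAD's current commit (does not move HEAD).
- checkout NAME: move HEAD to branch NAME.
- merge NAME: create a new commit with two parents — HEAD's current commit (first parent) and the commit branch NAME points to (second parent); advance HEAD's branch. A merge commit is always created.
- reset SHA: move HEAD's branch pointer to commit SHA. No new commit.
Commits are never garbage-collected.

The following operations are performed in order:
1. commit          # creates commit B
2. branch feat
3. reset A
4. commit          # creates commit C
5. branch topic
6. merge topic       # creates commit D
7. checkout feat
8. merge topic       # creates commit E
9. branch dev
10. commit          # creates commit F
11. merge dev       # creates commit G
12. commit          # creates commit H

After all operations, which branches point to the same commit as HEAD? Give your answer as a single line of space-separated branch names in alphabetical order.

After op 1 (commit): HEAD=main@B [main=B]
After op 2 (branch): HEAD=main@B [feat=B main=B]
After op 3 (reset): HEAD=main@A [feat=B main=A]
After op 4 (commit): HEAD=main@C [feat=B main=C]
After op 5 (branch): HEAD=main@C [feat=B main=C topic=C]
After op 6 (merge): HEAD=main@D [feat=B main=D topic=C]
After op 7 (checkout): HEAD=feat@B [feat=B main=D topic=C]
After op 8 (merge): HEAD=feat@E [feat=E main=D topic=C]
After op 9 (branch): HEAD=feat@E [dev=E feat=E main=D topic=C]
After op 10 (commit): HEAD=feat@F [dev=E feat=F main=D topic=C]
After op 11 (merge): HEAD=feat@G [dev=E feat=G main=D topic=C]
After op 12 (commit): HEAD=feat@H [dev=E feat=H main=D topic=C]

Answer: feat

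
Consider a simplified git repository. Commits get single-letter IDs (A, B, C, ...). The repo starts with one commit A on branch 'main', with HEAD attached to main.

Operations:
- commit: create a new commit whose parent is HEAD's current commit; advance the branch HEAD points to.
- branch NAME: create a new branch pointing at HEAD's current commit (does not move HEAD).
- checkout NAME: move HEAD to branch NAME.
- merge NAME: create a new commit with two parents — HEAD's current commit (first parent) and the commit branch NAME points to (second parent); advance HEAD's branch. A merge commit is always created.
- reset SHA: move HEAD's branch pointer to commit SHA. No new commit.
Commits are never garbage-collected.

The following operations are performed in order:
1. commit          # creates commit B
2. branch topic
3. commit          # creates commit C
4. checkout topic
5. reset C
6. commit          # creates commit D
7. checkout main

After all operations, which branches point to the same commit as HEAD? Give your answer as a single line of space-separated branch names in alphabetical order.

Answer: main

Derivation:
After op 1 (commit): HEAD=main@B [main=B]
After op 2 (branch): HEAD=main@B [main=B topic=B]
After op 3 (commit): HEAD=main@C [main=C topic=B]
After op 4 (checkout): HEAD=topic@B [main=C topic=B]
After op 5 (reset): HEAD=topic@C [main=C topic=C]
After op 6 (commit): HEAD=topic@D [main=C topic=D]
After op 7 (checkout): HEAD=main@C [main=C topic=D]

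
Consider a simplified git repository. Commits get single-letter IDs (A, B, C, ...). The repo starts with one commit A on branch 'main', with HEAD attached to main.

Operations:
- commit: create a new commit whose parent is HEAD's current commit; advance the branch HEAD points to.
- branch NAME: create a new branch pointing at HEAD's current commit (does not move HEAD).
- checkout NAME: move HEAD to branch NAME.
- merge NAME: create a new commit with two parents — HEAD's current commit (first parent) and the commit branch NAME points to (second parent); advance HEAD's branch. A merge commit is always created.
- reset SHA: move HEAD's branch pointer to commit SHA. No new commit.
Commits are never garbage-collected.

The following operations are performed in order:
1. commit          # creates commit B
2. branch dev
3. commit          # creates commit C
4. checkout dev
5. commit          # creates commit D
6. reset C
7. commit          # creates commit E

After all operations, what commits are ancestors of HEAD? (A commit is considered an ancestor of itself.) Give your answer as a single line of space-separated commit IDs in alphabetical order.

After op 1 (commit): HEAD=main@B [main=B]
After op 2 (branch): HEAD=main@B [dev=B main=B]
After op 3 (commit): HEAD=main@C [dev=B main=C]
After op 4 (checkout): HEAD=dev@B [dev=B main=C]
After op 5 (commit): HEAD=dev@D [dev=D main=C]
After op 6 (reset): HEAD=dev@C [dev=C main=C]
After op 7 (commit): HEAD=dev@E [dev=E main=C]

Answer: A B C E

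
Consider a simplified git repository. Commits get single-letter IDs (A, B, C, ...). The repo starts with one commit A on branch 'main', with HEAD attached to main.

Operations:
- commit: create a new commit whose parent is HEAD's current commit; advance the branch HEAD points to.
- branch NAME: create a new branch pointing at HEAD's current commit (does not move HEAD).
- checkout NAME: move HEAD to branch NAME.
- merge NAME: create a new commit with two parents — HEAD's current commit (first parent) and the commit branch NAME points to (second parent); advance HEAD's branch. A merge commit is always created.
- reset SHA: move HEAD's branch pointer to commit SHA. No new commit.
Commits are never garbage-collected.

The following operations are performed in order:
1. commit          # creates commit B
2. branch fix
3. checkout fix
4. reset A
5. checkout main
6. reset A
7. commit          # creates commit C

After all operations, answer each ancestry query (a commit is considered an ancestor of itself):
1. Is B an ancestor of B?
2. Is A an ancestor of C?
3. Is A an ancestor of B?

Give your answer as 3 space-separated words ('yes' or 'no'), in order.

Answer: yes yes yes

Derivation:
After op 1 (commit): HEAD=main@B [main=B]
After op 2 (branch): HEAD=main@B [fix=B main=B]
After op 3 (checkout): HEAD=fix@B [fix=B main=B]
After op 4 (reset): HEAD=fix@A [fix=A main=B]
After op 5 (checkout): HEAD=main@B [fix=A main=B]
After op 6 (reset): HEAD=main@A [fix=A main=A]
After op 7 (commit): HEAD=main@C [fix=A main=C]
ancestors(B) = {A,B}; B in? yes
ancestors(C) = {A,C}; A in? yes
ancestors(B) = {A,B}; A in? yes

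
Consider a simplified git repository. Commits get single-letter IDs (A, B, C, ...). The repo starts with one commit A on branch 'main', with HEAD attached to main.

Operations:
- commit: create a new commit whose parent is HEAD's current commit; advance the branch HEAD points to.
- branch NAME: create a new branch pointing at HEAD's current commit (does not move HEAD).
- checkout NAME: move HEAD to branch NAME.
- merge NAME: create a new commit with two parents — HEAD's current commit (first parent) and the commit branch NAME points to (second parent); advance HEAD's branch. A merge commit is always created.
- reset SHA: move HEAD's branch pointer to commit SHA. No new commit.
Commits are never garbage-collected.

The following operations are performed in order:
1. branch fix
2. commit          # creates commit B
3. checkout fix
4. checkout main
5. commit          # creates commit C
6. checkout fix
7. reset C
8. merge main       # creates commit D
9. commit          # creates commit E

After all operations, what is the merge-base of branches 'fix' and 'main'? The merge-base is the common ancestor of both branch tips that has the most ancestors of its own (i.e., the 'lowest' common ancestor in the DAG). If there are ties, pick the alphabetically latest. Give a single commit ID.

Answer: C

Derivation:
After op 1 (branch): HEAD=main@A [fix=A main=A]
After op 2 (commit): HEAD=main@B [fix=A main=B]
After op 3 (checkout): HEAD=fix@A [fix=A main=B]
After op 4 (checkout): HEAD=main@B [fix=A main=B]
After op 5 (commit): HEAD=main@C [fix=A main=C]
After op 6 (checkout): HEAD=fix@A [fix=A main=C]
After op 7 (reset): HEAD=fix@C [fix=C main=C]
After op 8 (merge): HEAD=fix@D [fix=D main=C]
After op 9 (commit): HEAD=fix@E [fix=E main=C]
ancestors(fix=E): ['A', 'B', 'C', 'D', 'E']
ancestors(main=C): ['A', 'B', 'C']
common: ['A', 'B', 'C']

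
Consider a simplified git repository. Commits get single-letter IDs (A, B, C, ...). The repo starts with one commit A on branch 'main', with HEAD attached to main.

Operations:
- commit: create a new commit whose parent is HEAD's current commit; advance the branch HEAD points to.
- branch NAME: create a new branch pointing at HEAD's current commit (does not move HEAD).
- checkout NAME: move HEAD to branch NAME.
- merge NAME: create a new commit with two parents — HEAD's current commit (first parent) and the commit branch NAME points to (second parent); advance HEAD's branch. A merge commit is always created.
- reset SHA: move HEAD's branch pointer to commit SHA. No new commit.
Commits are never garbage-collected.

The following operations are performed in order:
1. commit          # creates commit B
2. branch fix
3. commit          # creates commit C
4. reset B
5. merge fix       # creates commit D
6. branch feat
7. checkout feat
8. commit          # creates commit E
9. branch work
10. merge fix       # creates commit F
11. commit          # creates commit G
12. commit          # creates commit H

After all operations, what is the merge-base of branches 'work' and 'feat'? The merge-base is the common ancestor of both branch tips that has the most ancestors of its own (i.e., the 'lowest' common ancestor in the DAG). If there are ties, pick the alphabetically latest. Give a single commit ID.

Answer: E

Derivation:
After op 1 (commit): HEAD=main@B [main=B]
After op 2 (branch): HEAD=main@B [fix=B main=B]
After op 3 (commit): HEAD=main@C [fix=B main=C]
After op 4 (reset): HEAD=main@B [fix=B main=B]
After op 5 (merge): HEAD=main@D [fix=B main=D]
After op 6 (branch): HEAD=main@D [feat=D fix=B main=D]
After op 7 (checkout): HEAD=feat@D [feat=D fix=B main=D]
After op 8 (commit): HEAD=feat@E [feat=E fix=B main=D]
After op 9 (branch): HEAD=feat@E [feat=E fix=B main=D work=E]
After op 10 (merge): HEAD=feat@F [feat=F fix=B main=D work=E]
After op 11 (commit): HEAD=feat@G [feat=G fix=B main=D work=E]
After op 12 (commit): HEAD=feat@H [feat=H fix=B main=D work=E]
ancestors(work=E): ['A', 'B', 'D', 'E']
ancestors(feat=H): ['A', 'B', 'D', 'E', 'F', 'G', 'H']
common: ['A', 'B', 'D', 'E']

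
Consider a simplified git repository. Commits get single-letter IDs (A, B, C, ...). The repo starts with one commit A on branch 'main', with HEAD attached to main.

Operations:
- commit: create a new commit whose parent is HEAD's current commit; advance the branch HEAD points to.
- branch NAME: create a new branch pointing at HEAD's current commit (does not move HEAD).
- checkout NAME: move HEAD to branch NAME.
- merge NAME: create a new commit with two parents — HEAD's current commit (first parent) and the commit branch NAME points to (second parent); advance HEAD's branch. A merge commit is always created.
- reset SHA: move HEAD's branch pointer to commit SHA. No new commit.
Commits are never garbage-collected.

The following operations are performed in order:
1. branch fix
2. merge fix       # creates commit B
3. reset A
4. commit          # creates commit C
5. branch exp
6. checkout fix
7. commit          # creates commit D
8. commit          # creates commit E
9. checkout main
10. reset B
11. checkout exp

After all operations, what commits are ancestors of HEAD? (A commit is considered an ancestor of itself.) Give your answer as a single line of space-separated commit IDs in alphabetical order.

After op 1 (branch): HEAD=main@A [fix=A main=A]
After op 2 (merge): HEAD=main@B [fix=A main=B]
After op 3 (reset): HEAD=main@A [fix=A main=A]
After op 4 (commit): HEAD=main@C [fix=A main=C]
After op 5 (branch): HEAD=main@C [exp=C fix=A main=C]
After op 6 (checkout): HEAD=fix@A [exp=C fix=A main=C]
After op 7 (commit): HEAD=fix@D [exp=C fix=D main=C]
After op 8 (commit): HEAD=fix@E [exp=C fix=E main=C]
After op 9 (checkout): HEAD=main@C [exp=C fix=E main=C]
After op 10 (reset): HEAD=main@B [exp=C fix=E main=B]
After op 11 (checkout): HEAD=exp@C [exp=C fix=E main=B]

Answer: A C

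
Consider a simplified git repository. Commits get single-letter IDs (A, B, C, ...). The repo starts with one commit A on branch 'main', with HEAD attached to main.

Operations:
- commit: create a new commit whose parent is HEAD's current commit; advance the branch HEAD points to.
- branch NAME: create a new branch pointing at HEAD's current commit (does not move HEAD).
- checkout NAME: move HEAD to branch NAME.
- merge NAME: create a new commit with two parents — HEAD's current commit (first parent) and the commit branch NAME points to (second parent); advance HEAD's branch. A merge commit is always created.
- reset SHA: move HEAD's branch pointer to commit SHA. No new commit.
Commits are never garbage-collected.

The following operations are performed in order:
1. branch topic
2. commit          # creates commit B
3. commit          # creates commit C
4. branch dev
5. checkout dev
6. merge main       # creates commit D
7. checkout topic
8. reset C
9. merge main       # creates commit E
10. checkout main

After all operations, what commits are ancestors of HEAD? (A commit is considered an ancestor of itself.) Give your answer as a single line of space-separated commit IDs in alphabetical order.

Answer: A B C

Derivation:
After op 1 (branch): HEAD=main@A [main=A topic=A]
After op 2 (commit): HEAD=main@B [main=B topic=A]
After op 3 (commit): HEAD=main@C [main=C topic=A]
After op 4 (branch): HEAD=main@C [dev=C main=C topic=A]
After op 5 (checkout): HEAD=dev@C [dev=C main=C topic=A]
After op 6 (merge): HEAD=dev@D [dev=D main=C topic=A]
After op 7 (checkout): HEAD=topic@A [dev=D main=C topic=A]
After op 8 (reset): HEAD=topic@C [dev=D main=C topic=C]
After op 9 (merge): HEAD=topic@E [dev=D main=C topic=E]
After op 10 (checkout): HEAD=main@C [dev=D main=C topic=E]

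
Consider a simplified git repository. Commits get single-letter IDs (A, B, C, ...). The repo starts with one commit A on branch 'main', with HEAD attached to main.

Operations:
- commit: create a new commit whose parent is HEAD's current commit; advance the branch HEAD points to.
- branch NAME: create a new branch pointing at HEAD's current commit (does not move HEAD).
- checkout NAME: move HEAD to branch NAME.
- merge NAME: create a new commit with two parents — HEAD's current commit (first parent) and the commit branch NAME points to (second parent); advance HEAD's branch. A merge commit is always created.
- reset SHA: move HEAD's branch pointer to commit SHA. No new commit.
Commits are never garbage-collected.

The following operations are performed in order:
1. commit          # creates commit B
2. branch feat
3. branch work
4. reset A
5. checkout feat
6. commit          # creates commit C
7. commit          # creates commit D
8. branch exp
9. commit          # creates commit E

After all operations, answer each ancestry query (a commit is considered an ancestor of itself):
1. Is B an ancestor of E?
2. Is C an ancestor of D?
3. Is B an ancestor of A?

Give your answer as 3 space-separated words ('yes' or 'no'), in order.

Answer: yes yes no

Derivation:
After op 1 (commit): HEAD=main@B [main=B]
After op 2 (branch): HEAD=main@B [feat=B main=B]
After op 3 (branch): HEAD=main@B [feat=B main=B work=B]
After op 4 (reset): HEAD=main@A [feat=B main=A work=B]
After op 5 (checkout): HEAD=feat@B [feat=B main=A work=B]
After op 6 (commit): HEAD=feat@C [feat=C main=A work=B]
After op 7 (commit): HEAD=feat@D [feat=D main=A work=B]
After op 8 (branch): HEAD=feat@D [exp=D feat=D main=A work=B]
After op 9 (commit): HEAD=feat@E [exp=D feat=E main=A work=B]
ancestors(E) = {A,B,C,D,E}; B in? yes
ancestors(D) = {A,B,C,D}; C in? yes
ancestors(A) = {A}; B in? no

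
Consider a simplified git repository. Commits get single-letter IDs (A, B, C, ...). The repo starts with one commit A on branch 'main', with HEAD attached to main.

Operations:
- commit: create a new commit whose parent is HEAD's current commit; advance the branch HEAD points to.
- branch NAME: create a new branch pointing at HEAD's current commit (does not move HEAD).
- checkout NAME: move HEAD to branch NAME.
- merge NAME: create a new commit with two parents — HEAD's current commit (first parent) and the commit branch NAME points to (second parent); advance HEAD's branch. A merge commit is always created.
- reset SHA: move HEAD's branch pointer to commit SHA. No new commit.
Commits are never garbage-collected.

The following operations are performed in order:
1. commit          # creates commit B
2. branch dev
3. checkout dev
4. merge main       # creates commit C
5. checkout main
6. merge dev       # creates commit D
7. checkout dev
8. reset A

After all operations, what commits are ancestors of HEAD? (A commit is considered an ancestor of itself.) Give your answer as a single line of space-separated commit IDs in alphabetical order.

Answer: A

Derivation:
After op 1 (commit): HEAD=main@B [main=B]
After op 2 (branch): HEAD=main@B [dev=B main=B]
After op 3 (checkout): HEAD=dev@B [dev=B main=B]
After op 4 (merge): HEAD=dev@C [dev=C main=B]
After op 5 (checkout): HEAD=main@B [dev=C main=B]
After op 6 (merge): HEAD=main@D [dev=C main=D]
After op 7 (checkout): HEAD=dev@C [dev=C main=D]
After op 8 (reset): HEAD=dev@A [dev=A main=D]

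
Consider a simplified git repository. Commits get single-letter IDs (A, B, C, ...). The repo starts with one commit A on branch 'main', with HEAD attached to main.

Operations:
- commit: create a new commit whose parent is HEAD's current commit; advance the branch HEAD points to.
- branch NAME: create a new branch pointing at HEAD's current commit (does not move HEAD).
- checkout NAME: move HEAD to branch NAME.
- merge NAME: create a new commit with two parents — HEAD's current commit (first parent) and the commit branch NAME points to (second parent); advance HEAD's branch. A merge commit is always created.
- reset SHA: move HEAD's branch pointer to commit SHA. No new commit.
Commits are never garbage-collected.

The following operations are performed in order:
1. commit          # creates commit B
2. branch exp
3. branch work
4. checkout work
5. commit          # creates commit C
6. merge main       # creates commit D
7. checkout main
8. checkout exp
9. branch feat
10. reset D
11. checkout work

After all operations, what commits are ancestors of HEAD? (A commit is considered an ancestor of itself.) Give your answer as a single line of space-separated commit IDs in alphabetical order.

Answer: A B C D

Derivation:
After op 1 (commit): HEAD=main@B [main=B]
After op 2 (branch): HEAD=main@B [exp=B main=B]
After op 3 (branch): HEAD=main@B [exp=B main=B work=B]
After op 4 (checkout): HEAD=work@B [exp=B main=B work=B]
After op 5 (commit): HEAD=work@C [exp=B main=B work=C]
After op 6 (merge): HEAD=work@D [exp=B main=B work=D]
After op 7 (checkout): HEAD=main@B [exp=B main=B work=D]
After op 8 (checkout): HEAD=exp@B [exp=B main=B work=D]
After op 9 (branch): HEAD=exp@B [exp=B feat=B main=B work=D]
After op 10 (reset): HEAD=exp@D [exp=D feat=B main=B work=D]
After op 11 (checkout): HEAD=work@D [exp=D feat=B main=B work=D]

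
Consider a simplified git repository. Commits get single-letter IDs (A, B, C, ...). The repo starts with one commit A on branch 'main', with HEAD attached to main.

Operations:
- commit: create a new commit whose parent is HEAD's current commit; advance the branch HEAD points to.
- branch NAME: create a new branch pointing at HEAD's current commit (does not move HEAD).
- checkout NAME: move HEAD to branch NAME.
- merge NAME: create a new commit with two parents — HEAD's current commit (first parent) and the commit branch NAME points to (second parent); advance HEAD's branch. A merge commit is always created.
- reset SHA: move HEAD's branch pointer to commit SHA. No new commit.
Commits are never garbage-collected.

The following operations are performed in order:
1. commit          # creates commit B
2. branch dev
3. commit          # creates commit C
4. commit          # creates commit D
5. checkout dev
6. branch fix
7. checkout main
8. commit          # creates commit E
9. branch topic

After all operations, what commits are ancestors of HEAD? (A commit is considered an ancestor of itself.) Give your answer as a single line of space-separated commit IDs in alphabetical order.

Answer: A B C D E

Derivation:
After op 1 (commit): HEAD=main@B [main=B]
After op 2 (branch): HEAD=main@B [dev=B main=B]
After op 3 (commit): HEAD=main@C [dev=B main=C]
After op 4 (commit): HEAD=main@D [dev=B main=D]
After op 5 (checkout): HEAD=dev@B [dev=B main=D]
After op 6 (branch): HEAD=dev@B [dev=B fix=B main=D]
After op 7 (checkout): HEAD=main@D [dev=B fix=B main=D]
After op 8 (commit): HEAD=main@E [dev=B fix=B main=E]
After op 9 (branch): HEAD=main@E [dev=B fix=B main=E topic=E]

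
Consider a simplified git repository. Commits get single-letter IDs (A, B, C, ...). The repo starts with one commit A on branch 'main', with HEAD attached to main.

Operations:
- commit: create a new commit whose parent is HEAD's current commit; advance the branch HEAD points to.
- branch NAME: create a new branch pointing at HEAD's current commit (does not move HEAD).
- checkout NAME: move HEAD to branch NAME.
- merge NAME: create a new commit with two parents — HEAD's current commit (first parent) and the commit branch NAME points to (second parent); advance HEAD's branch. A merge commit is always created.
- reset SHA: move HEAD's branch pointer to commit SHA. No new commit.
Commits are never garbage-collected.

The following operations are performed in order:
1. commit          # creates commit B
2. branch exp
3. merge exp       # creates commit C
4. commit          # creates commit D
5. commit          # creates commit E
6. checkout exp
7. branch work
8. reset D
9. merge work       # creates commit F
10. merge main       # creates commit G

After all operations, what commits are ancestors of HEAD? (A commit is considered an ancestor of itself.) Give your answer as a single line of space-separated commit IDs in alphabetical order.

After op 1 (commit): HEAD=main@B [main=B]
After op 2 (branch): HEAD=main@B [exp=B main=B]
After op 3 (merge): HEAD=main@C [exp=B main=C]
After op 4 (commit): HEAD=main@D [exp=B main=D]
After op 5 (commit): HEAD=main@E [exp=B main=E]
After op 6 (checkout): HEAD=exp@B [exp=B main=E]
After op 7 (branch): HEAD=exp@B [exp=B main=E work=B]
After op 8 (reset): HEAD=exp@D [exp=D main=E work=B]
After op 9 (merge): HEAD=exp@F [exp=F main=E work=B]
After op 10 (merge): HEAD=exp@G [exp=G main=E work=B]

Answer: A B C D E F G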